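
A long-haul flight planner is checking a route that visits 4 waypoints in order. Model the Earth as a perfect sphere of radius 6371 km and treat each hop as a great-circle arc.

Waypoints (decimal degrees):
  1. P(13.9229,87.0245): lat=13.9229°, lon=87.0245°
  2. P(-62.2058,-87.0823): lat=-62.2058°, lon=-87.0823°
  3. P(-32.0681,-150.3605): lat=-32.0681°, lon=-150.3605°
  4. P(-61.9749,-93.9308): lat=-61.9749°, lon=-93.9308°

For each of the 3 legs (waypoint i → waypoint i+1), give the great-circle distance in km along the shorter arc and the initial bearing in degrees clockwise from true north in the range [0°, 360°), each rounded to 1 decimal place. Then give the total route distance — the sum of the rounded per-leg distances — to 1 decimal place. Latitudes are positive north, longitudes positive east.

Leg 1: dist=14625.9 km, bearing=183.7°
Leg 2: dist=5521.7 km, bearing=276.7°
Leg 3: dist=5166.3 km, bearing=147.3°
Total: 25313.9 km

Leg 1: φ1=0.2430004, φ2=-1.0856960, Δφ=-1.3286965, Δλ=-3.0387369 rad; a=sin²(Δφ/2)+cosφ1·cosφ2·sin²(Δλ/2)=0.8315305935; c=2·atan2(√a, √(1-a))=2.295697125; dist=6371·c=14625.886 ≈ 14625.9 km; running total=14625.9 km
Leg 1 bearing: y=sinΔλ·cosφ2=-0.04787681, x=cosφ1·sinφ2-sinφ1·cosφ2·cosΔλ=-0.74703258; θ=atan2(y, x)=-176.3330° <0 so +360° → 183.6670° ≈ 183.7°
Leg 2: φ1=-1.0856960, φ2=-0.5596939, Δφ=0.5260021, Δλ=-1.1044129 rad; a=sin²(Δφ/2)+cosφ1·cosφ2·sin²(Δλ/2)=0.1763225811; c=2·atan2(√a, √(1-a))=0.866687509; dist=6371·c=5521.666 ≈ 5521.7 km; running total=20147.6 km
Leg 2 bearing: y=sinΔλ·cosφ2=-0.75691376, x=cosφ1·sinφ2-sinφ1·cosφ2·cosΔλ=0.08951692; θ=atan2(y, x)=-83.2552° <0 so +360° → 276.7448° ≈ 276.7°
Leg 3: φ1=-0.5596939, φ2=-1.0816661, Δφ=-0.5219721, Δλ=0.9848841 rad; a=sin²(Δφ/2)+cosφ1·cosφ2·sin²(Δλ/2)=0.1555793814; c=2·atan2(√a, √(1-a))=0.810906978; dist=6371·c=5166.288 ≈ 5166.3 km; running total=25313.9 km
Leg 3 bearing: y=sinΔλ·cosφ2=0.39148970, x=cosφ1·sinφ2-sinφ1·cosφ2·cosΔλ=-0.61010947; θ=atan2(y, x)=147.3129° ≈ 147.3°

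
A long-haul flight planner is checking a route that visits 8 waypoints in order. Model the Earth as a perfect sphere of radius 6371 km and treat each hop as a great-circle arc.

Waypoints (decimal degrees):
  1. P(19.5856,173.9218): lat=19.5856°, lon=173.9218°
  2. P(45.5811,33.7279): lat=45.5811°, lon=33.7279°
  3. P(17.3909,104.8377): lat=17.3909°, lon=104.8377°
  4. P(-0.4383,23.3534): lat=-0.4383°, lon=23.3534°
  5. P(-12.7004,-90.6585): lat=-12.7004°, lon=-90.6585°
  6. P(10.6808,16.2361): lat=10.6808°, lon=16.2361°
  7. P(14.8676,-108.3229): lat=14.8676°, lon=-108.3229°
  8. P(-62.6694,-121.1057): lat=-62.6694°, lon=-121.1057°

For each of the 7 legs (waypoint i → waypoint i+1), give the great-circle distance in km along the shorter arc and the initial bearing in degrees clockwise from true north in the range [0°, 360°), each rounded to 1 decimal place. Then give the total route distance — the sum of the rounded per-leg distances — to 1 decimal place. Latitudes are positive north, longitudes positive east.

Leg 1: φ1=0.3418332, φ2=0.7955403, Δφ=0.4537071, Δλ=-2.4468451 rad; a=sin²(Δφ/2)+cosφ1·cosφ2·sin²(Δλ/2)=0.6335699427; c=2·atan2(√a, √(1-a))=1.841220154; dist=6371·c=11730.414 ≈ 11730.4 km; running total=11730.4 km
Leg 1 bearing: y=sinΔλ·cosφ2=-0.44806937, x=cosφ1·sinφ2-sinφ1·cosφ2·cosΔλ=0.85315304; θ=atan2(y, x)=-27.7081° <0 so +360° → 332.2919° ≈ 332.3°
Leg 2: φ1=0.7955403, φ2=0.3035285, Δφ=-0.4920118, Δλ=1.2411001 rad; a=sin²(Δφ/2)+cosφ1·cosφ2·sin²(Δλ/2)=0.2851414012; c=2·atan2(√a, √(1-a))=1.126616767; dist=6371·c=7177.675 ≈ 7177.7 km; running total=18908.1 km
Leg 2 bearing: y=sinΔλ·cosφ2=0.90289058, x=cosφ1·sinφ2-sinφ1·cosφ2·cosΔλ=-0.01147705; θ=atan2(y, x)=90.7283° ≈ 90.7°
Leg 3: φ1=0.3035285, φ2=-0.0076498, Δφ=-0.3111782, Δλ=-1.4221693 rad; a=sin²(Δφ/2)+cosφ1·cosφ2·sin²(Δλ/2)=0.4304896080; c=2·atan2(√a, √(1-a))=1.431323799; dist=6371·c=9118.964 ≈ 9119.0 km; running total=28027.1 km
Leg 3 bearing: y=sinΔλ·cosφ2=-0.98894639, x=cosφ1·sinφ2-sinφ1·cosφ2·cosΔλ=-0.05155836; θ=atan2(y, x)=-92.9844° <0 so +360° → 267.0156° ≈ 267.0°
Leg 4: φ1=-0.0076498, φ2=-0.2216638, Δφ=-0.2140140, Δλ=-1.9898830 rad; a=sin²(Δφ/2)+cosφ1·cosφ2·sin²(Δλ/2)=0.6976383415; c=2·atan2(√a, √(1-a))=1.977165372; dist=6371·c=12596.521 ≈ 12596.5 km; running total=40623.6 km
Leg 4 bearing: y=sinΔλ·cosφ2=-0.89111132, x=cosφ1·sinφ2-sinφ1·cosφ2·cosΔλ=-0.22288329; θ=atan2(y, x)=-104.0426° <0 so +360° → 255.9574° ≈ 256.0°
Leg 5: φ1=-0.2216638, φ2=0.1864151, Δφ=0.4080789, Δλ=1.8656627 rad; a=sin²(Δφ/2)+cosφ1·cosφ2·sin²(Δλ/2)=0.6596684533; c=2·atan2(√a, √(1-a))=1.895826001; dist=6371·c=12078.307 ≈ 12078.3 km; running total=52701.9 km
Leg 5 bearing: y=sinΔλ·cosφ2=0.94026367, x=cosφ1·sinφ2-sinφ1·cosφ2·cosΔλ=0.11801768; θ=atan2(y, x)=82.8459° ≈ 82.8°
Leg 6: φ1=0.1864151, φ2=0.2594886, Δφ=0.0730734, Δλ=-2.1739647 rad; a=sin²(Δφ/2)+cosφ1·cosφ2·sin²(Δλ/2)=0.7456049706; c=2·atan2(√a, √(1-a))=2.084274611; dist=6371·c=13278.914 ≈ 13278.9 km; running total=65980.8 km
Leg 6 bearing: y=sinΔλ·cosφ2=-0.79597139, x=cosφ1·sinφ2-sinφ1·cosφ2·cosΔλ=0.35375463; θ=atan2(y, x)=-66.0381° <0 so +360° → 293.9619° ≈ 294.0°
Leg 7: φ1=0.2594886, φ2=-1.0937874, Δφ=-1.3532759, Δλ=-0.2231019 rad; a=sin²(Δφ/2)+cosφ1·cosφ2·sin²(Δλ/2)=0.3975944779; c=2·atan2(√a, √(1-a))=1.364525671; dist=6371·c=8693.393 ≈ 8693.4 km; running total=74674.2 km
Leg 7 bearing: y=sinΔλ·cosφ2=-0.10158384, x=cosφ1·sinφ2-sinφ1·cosφ2·cosΔλ=-0.97351588; θ=atan2(y, x)=-174.0429° <0 so +360° → 185.9571° ≈ 186.0°

Leg 1: dist=11730.4 km, bearing=332.3°
Leg 2: dist=7177.7 km, bearing=90.7°
Leg 3: dist=9119.0 km, bearing=267.0°
Leg 4: dist=12596.5 km, bearing=256.0°
Leg 5: dist=12078.3 km, bearing=82.8°
Leg 6: dist=13278.9 km, bearing=294.0°
Leg 7: dist=8693.4 km, bearing=186.0°
Total: 74674.2 km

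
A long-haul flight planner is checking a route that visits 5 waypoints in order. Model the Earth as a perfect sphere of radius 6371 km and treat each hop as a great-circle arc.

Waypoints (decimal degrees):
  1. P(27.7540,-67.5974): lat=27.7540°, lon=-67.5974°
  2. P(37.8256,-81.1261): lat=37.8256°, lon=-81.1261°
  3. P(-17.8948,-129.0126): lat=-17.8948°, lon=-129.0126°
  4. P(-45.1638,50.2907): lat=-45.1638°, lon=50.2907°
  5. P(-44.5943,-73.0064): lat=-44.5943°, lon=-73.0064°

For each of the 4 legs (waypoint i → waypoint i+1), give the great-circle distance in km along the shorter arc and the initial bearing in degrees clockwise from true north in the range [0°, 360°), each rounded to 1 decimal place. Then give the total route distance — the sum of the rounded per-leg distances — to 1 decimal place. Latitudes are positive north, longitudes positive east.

Leg 1: dist=1685.8 km, bearing=315.0°
Leg 2: dist=7961.7 km, bearing=228.1°
Leg 3: dist=13002.9 km, bearing=179.4°
Leg 4: dist=8579.8 km, bearing=217.6°
Total: 31230.2 km

Leg 1: φ1=0.4843987, φ2=0.6601813, Δφ=0.1757826, Δλ=-0.2361204 rad; a=sin²(Δφ/2)+cosφ1·cosφ2·sin²(Δλ/2)=0.0174027617; c=2·atan2(√a, √(1-a))=0.264610365; dist=6371·c=1685.833 ≈ 1685.8 km; running total=1685.8 km
Leg 1 bearing: y=sinΔλ·cosφ2=-0.18477878, x=cosφ1·sinφ2-sinφ1·cosφ2·cosΔλ=0.18508491; θ=atan2(y, x)=-44.9526° <0 so +360° → 315.0474° ≈ 315.0°
Leg 2: φ1=0.6601813, φ2=-0.3123232, Δφ=-0.9725044, Δλ=-0.8357771 rad; a=sin²(Δφ/2)+cosφ1·cosφ2·sin²(Δλ/2)=0.3421833167; c=2·atan2(√a, √(1-a))=1.249672259; dist=6371·c=7961.662 ≈ 7961.7 km; running total=9647.5 km
Leg 2 bearing: y=sinΔλ·cosφ2=-0.70593041, x=cosφ1·sinφ2-sinφ1·cosφ2·cosΔλ=-0.63406454; θ=atan2(y, x)=-131.9301° <0 so +360° → 228.0699° ≈ 228.1°
Leg 3: φ1=-0.3123232, φ2=-0.7882570, Δφ=-0.4759338, Δλ=3.1294329 rad; a=sin²(Δφ/2)+cosφ1·cosφ2·sin²(Δλ/2)=0.7265146851; c=2·atan2(√a, √(1-a))=2.040956820; dist=6371·c=13002.936 ≈ 13002.9 km; running total=22650.4 km
Leg 3 bearing: y=sinΔλ·cosφ2=0.00857339, x=cosφ1·sinφ2-sinφ1·cosφ2·cosΔλ=-0.89145437; θ=atan2(y, x)=179.4490° ≈ 179.4°
Leg 4: φ1=-0.7882570, φ2=-0.7783174, Δφ=0.0099397, Δλ=-2.1519404 rad; a=sin²(Δφ/2)+cosφ1·cosφ2·sin²(Δλ/2)=0.3888856235; c=2·atan2(√a, √(1-a))=1.346696536; dist=6371·c=8579.804 ≈ 8579.8 km; running total=31230.2 km
Leg 4 bearing: y=sinΔλ·cosφ2=-0.59519478, x=cosφ1·sinφ2-sinφ1·cosφ2·cosΔλ=-0.77224190; θ=atan2(y, x)=-142.3773° <0 so +360° → 217.6227° ≈ 217.6°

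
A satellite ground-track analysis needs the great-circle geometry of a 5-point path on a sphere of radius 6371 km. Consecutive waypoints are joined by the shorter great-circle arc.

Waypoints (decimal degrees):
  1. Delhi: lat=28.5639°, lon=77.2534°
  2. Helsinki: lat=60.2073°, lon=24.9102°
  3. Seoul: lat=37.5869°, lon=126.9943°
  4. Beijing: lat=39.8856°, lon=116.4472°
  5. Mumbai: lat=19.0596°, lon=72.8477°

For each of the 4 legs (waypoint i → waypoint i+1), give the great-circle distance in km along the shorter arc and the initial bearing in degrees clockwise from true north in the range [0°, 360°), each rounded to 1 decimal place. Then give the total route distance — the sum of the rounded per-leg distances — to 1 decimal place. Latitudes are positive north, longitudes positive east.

Leg 1: dist=5230.1 km, bearing=327.5°
Leg 2: dist=7055.7 km, bearing=60.0°
Leg 3: dist=949.2 km, bearing=288.9°
Leg 4: dist=4750.8 km, bearing=253.9°
Total: 17985.8 km

Leg 1: φ1=0.4985341, φ2=1.0508156, Δφ=0.5522815, Δλ=-0.9135612 rad; a=sin²(Δφ/2)+cosφ1·cosφ2·sin²(Δλ/2)=0.1592276603; c=2·atan2(√a, √(1-a))=0.820924899; dist=6371·c=5230.113 ≈ 5230.1 km; running total=5230.1 km
Leg 1 bearing: y=sinΔλ·cosφ2=-0.39335899, x=cosφ1·sinφ2-sinφ1·cosφ2·cosΔλ=0.61706203; θ=atan2(y, x)=-32.5163° <0 so +360° → 327.4837° ≈ 327.5°
Leg 2: φ1=1.0508156, φ2=0.6560152, Δφ=-0.3948005, Δλ=1.7817037 rad; a=sin²(Δφ/2)+cosφ1·cosφ2·sin²(Δλ/2)=0.2765408845; c=2·atan2(√a, √(1-a))=1.107478918; dist=6371·c=7055.748 ≈ 7055.7 km; running total=12285.8 km
Leg 2 bearing: y=sinΔλ·cosφ2=0.77486998, x=cosφ1·sinφ2-sinφ1·cosφ2·cosΔλ=0.44703535; θ=atan2(y, x)=60.0186° ≈ 60.0°
Leg 3: φ1=0.6560152, φ2=0.6961350, Δφ=0.0401199, Δλ=-0.1840816 rad; a=sin²(Δφ/2)+cosφ1·cosφ2·sin²(Δλ/2)=0.0055389347; c=2·atan2(√a, √(1-a))=0.148985793; dist=6371·c=949.188 ≈ 949.2 km; running total=13235.0 km
Leg 3 bearing: y=sinΔλ·cosφ2=-0.14045429, x=cosφ1·sinφ2-sinφ1·cosφ2·cosΔλ=0.04801679; θ=atan2(y, x)=-71.1261° <0 so +360° → 288.8739° ≈ 288.9°
Leg 4: φ1=0.6961350, φ2=0.3326528, Δφ=-0.3634823, Δλ=-0.7609548 rad; a=sin²(Δφ/2)+cosφ1·cosφ2·sin²(Δλ/2)=0.1326893020; c=2·atan2(√a, √(1-a))=0.745687835; dist=6371·c=4750.777 ≈ 4750.8 km; running total=17985.8 km
Leg 4 bearing: y=sinΔλ·cosφ2=-0.65180822, x=cosφ1·sinφ2-sinφ1·cosφ2·cosΔλ=-0.18835460; θ=atan2(y, x)=-106.1178° <0 so +360° → 253.8822° ≈ 253.9°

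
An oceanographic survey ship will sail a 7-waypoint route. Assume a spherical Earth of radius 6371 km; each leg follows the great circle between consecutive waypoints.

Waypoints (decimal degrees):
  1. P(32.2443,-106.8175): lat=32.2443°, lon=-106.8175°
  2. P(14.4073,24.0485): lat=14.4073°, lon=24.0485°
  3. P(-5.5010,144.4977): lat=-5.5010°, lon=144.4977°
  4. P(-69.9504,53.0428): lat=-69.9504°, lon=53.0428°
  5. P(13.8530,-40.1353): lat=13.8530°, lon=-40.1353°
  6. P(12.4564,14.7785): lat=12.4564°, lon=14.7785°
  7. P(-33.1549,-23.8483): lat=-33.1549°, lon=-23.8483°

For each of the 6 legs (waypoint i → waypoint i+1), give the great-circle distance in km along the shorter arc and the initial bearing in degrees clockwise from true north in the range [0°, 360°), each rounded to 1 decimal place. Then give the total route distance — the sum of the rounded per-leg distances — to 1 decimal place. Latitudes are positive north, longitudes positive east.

Leg 1: φ1=0.5627692, φ2=0.2514548, Δφ=-0.3113144, Δλ=2.2840426 rad; a=sin²(Δφ/2)+cosφ1·cosφ2·sin²(Δλ/2)=0.7016175678; c=2·atan2(√a, √(1-a))=1.985845726; dist=6371·c=12651.823 ≈ 12651.8 km; running total=12651.8 km
Leg 1 bearing: y=sinΔλ·cosφ2=0.73245917, x=cosφ1·sinφ2-sinφ1·cosφ2·cosΔλ=0.54854807; θ=atan2(y, x)=53.1700° ≈ 53.2°
Leg 2: φ1=0.2514548, φ2=-0.0960106, Δφ=-0.3474654, Δλ=2.1022351 rad; a=sin²(Δφ/2)+cosφ1·cosφ2·sin²(Δλ/2)=0.7562141986; c=2·atan2(√a, √(1-a))=2.108806633; dist=6371·c=13435.207 ≈ 13435.2 km; running total=26087.0 km
Leg 2 bearing: y=sinΔλ·cosφ2=0.85810854, x=cosφ1·sinφ2-sinφ1·cosφ2·cosΔλ=0.03266308; θ=atan2(y, x)=87.8201° ≈ 87.8°
Leg 3: φ1=-0.0960106, φ2=-1.2208648, Δφ=-1.1248542, Δλ=-1.5961891 rad; a=sin²(Δφ/2)+cosφ1·cosφ2·sin²(Δλ/2)=0.4593055110; c=2·atan2(√a, √(1-a))=1.489317224; dist=6371·c=9488.440 ≈ 9488.4 km; running total=35575.4 km
Leg 3 bearing: y=sinΔλ·cosφ2=-0.34272297, x=cosφ1·sinφ2-sinφ1·cosφ2·cosΔλ=-0.93590427; θ=atan2(y, x)=-159.8875° <0 so +360° → 200.1125° ≈ 200.1°
Leg 4: φ1=-1.2208648, φ2=0.2417805, Δφ=1.4626453, Δλ=-1.6262646 rad; a=sin²(Δφ/2)+cosφ1·cosφ2·sin²(Δλ/2)=0.6216875039; c=2·atan2(√a, √(1-a))=1.816640300; dist=6371·c=11573.815 ≈ 11573.8 km; running total=47149.2 km
Leg 4 bearing: y=sinΔλ·cosφ2=-0.96941998, x=cosφ1·sinφ2-sinφ1·cosφ2·cosΔλ=0.03152004; θ=atan2(y, x)=-88.1377° <0 so +360° → 271.8623° ≈ 271.9°
Leg 5: φ1=0.2417805, φ2=0.2174052, Δφ=-0.0243753, Δλ=0.9584266 rad; a=sin²(Δφ/2)+cosφ1·cosφ2·sin²(Δλ/2)=0.2017018553; c=2·atan2(√a, √(1-a))=0.931543102; dist=6371·c=5934.861 ≈ 5934.9 km; running total=53084.1 km
Leg 5 bearing: y=sinΔλ·cosφ2=0.79902603, x=cosφ1·sinφ2-sinφ1·cosφ2·cosΔλ=0.07503510; θ=atan2(y, x)=84.6352° ≈ 84.6°
Leg 6: φ1=0.2174052, φ2=-0.5786622, Δφ=-0.7960674, Δλ=-0.6741648 rad; a=sin²(Δφ/2)+cosφ1·cosφ2·sin²(Δλ/2)=0.2396602852; c=2·atan2(√a, √(1-a))=1.023149753; dist=6371·c=6518.487 ≈ 6518.5 km; running total=59602.6 km
Leg 6 bearing: y=sinΔλ·cosφ2=-0.52261490, x=cosφ1·sinφ2-sinφ1·cosφ2·cosΔλ=-0.67510488; θ=atan2(y, x)=-142.2557° <0 so +360° → 217.7443° ≈ 217.7°

Leg 1: dist=12651.8 km, bearing=53.2°
Leg 2: dist=13435.2 km, bearing=87.8°
Leg 3: dist=9488.4 km, bearing=200.1°
Leg 4: dist=11573.8 km, bearing=271.9°
Leg 5: dist=5934.9 km, bearing=84.6°
Leg 6: dist=6518.5 km, bearing=217.7°
Total: 59602.6 km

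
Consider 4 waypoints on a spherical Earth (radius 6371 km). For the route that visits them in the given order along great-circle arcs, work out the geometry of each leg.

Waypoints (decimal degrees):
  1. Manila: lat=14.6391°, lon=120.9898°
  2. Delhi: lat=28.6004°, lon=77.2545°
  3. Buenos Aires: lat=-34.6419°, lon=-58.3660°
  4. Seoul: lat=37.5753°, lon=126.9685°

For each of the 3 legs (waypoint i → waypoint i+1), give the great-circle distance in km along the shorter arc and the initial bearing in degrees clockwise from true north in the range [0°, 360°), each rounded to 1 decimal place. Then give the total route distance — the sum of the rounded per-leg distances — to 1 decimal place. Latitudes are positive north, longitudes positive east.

Leg 1: dist=4749.4 km, bearing=296.5°
Leg 2: dist=15793.5 km, bearing=249.3°
Leg 3: dist=19435.6 km, bearing=305.8°
Total: 39978.5 km

Leg 1: φ1=0.2555005, φ2=0.4991711, Δφ=0.2436707, Δλ=-0.7633250 rad; a=sin²(Δφ/2)+cosφ1·cosφ2·sin²(Δλ/2)=0.1326180134; c=2·atan2(√a, √(1-a))=0.745477668; dist=6371·c=4749.438 ≈ 4749.4 km; running total=4749.4 km
Leg 1 bearing: y=sinΔλ·cosφ2=-0.60697164, x=cosφ1·sinφ2-sinφ1·cosφ2·cosΔλ=0.30283218; θ=atan2(y, x)=-63.4843° <0 so +360° → 296.5157° ≈ 296.5°
Leg 2: φ1=0.4991711, φ2=-0.6046152, Δφ=-1.1037864, Δλ=-2.3670243 rad; a=sin²(Δφ/2)+cosφ1·cosφ2·sin²(Δλ/2)=0.8941905709; c=2·atan2(√a, √(1-a))=2.478969380; dist=6371·c=15793.514 ≈ 15793.5 km; running total=20542.9 km
Leg 2 bearing: y=sinΔλ·cosφ2=-0.57541729, x=cosφ1·sinφ2-sinφ1·cosφ2·cosΔλ=-0.21760081; θ=atan2(y, x)=-110.7147° <0 so +360° → 249.2853° ≈ 249.3°
Leg 3: φ1=-0.6046152, φ2=0.6558127, Δφ=1.2604279, Δλ=3.2346972 rad; a=sin²(Δφ/2)+cosφ1·cosφ2·sin²(Δλ/2)=0.9979328007; c=2·atan2(√a, √(1-a))=3.050628369; dist=6371·c=19435.553 ≈ 19435.6 km; running total=39978.5 km
Leg 3 bearing: y=sinΔλ·cosφ2=-0.07368372, x=cosφ1·sinφ2-sinφ1·cosφ2·cosΔλ=0.05312639; θ=atan2(y, x)=-54.2082° <0 so +360° → 305.7918° ≈ 305.8°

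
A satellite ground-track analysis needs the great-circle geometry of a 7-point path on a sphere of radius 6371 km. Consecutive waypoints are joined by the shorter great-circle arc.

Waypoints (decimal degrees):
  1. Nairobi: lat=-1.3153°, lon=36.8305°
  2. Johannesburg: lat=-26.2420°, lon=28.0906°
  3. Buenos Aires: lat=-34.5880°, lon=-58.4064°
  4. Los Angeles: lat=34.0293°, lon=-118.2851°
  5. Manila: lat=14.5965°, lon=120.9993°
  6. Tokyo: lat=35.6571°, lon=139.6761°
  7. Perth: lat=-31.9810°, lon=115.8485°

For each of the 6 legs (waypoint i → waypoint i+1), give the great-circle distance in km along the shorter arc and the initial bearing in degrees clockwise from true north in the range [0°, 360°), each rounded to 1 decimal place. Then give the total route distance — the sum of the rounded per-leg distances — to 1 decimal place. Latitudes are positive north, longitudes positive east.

Leg 1: dist=2925.2 km, bearing=197.9°
Leg 2: dist=8092.2 km, bearing=239.4°
Leg 3: dist=9850.1 km, bearing=314.2°
Leg 4: dist=11740.2 km, bearing=300.3°
Leg 5: dist=2991.2 km, bearing=35.1°
Leg 6: dist=7920.8 km, bearing=201.2°
Total: 43519.7 km

Leg 1: φ1=-0.0229563, φ2=-0.4580093, Δφ=-0.4350530, Δλ=-0.1525400 rad; a=sin²(Δφ/2)+cosφ1·cosφ2·sin²(Δλ/2)=0.0517822341; c=2·atan2(√a, √(1-a))=0.459136457; dist=6371·c=2925.158 ≈ 2925.2 km; running total=2925.2 km
Leg 1 bearing: y=sinΔλ·cosφ2=-0.13628844, x=cosφ1·sinφ2-sinφ1·cosφ2·cosΔλ=-0.42169752; θ=atan2(y, x)=-162.0897° <0 so +360° → 197.9103° ≈ 197.9°
Leg 2: φ1=-0.4580093, φ2=-0.6036745, Δφ=-0.1456652, Δλ=-1.5096574 rad; a=sin²(Δφ/2)+cosφ1·cosφ2·sin²(Δλ/2)=0.3519396386; c=2·atan2(√a, √(1-a))=1.270167674; dist=6371·c=8092.238 ≈ 8092.2 km; running total=11017.4 km
Leg 2 bearing: y=sinΔλ·cosφ2=-0.82171711, x=cosφ1·sinφ2-sinφ1·cosφ2·cosΔλ=-0.48692249; θ=atan2(y, x)=-120.6496° <0 so +360° → 239.3504° ≈ 239.4°
Leg 3: φ1=-0.6036745, φ2=0.5939233, Δφ=1.1975978, Δλ=-1.0450805 rad; a=sin²(Δφ/2)+cosφ1·cosφ2·sin²(Δλ/2)=0.4876456166; c=2·atan2(√a, √(1-a))=1.546085045; dist=6371·c=9850.108 ≈ 9850.1 km; running total=20867.5 km
Leg 3 bearing: y=sinΔλ·cosφ2=-0.71684098, x=cosφ1·sinφ2-sinφ1·cosφ2·cosΔλ=0.69679874; θ=atan2(y, x)=-45.8123° <0 so +360° → 314.1877° ≈ 314.2°
Leg 4: φ1=0.5939233, φ2=0.2547570, Δφ=-0.3391663, Δλ=4.1763006 rad; a=sin²(Δφ/2)+cosφ1·cosφ2·sin²(Δλ/2)=0.6343078152; c=2·atan2(√a, √(1-a))=1.842751880; dist=6371·c=11740.172 ≈ 11740.2 km; running total=32607.7 km
Leg 4 bearing: y=sinΔλ·cosφ2=-0.83196562, x=cosφ1·sinφ2-sinφ1·cosφ2·cosΔλ=0.48546767; θ=atan2(y, x)=-59.7356° <0 so +360° → 300.2644° ≈ 300.3°
Leg 5: φ1=0.2547570, φ2=0.6223338, Δφ=0.3675768, Δλ=0.3259717 rad; a=sin²(Δφ/2)+cosφ1·cosφ2·sin²(Δλ/2)=0.0541027247; c=2·atan2(√a, √(1-a))=0.469500153; dist=6371·c=2991.185 ≈ 2991.2 km; running total=35598.9 km
Leg 5 bearing: y=sinΔλ·cosφ2=0.26019288, x=cosφ1·sinφ2-sinφ1·cosφ2·cosΔλ=0.37013801; θ=atan2(y, x)=35.1058° ≈ 35.1°
Leg 6: φ1=0.6223338, φ2=-0.5581737, Δφ=-1.1805075, Δλ=-0.4158701 rad; a=sin²(Δφ/2)+cosφ1·cosφ2·sin²(Δλ/2)=0.3391441306; c=2·atan2(√a, √(1-a))=1.243259545; dist=6371·c=7920.807 ≈ 7920.8 km; running total=43519.7 km
Leg 6 bearing: y=sinΔλ·cosφ2=-0.34267053, x=cosφ1·sinφ2-sinφ1·cosφ2·cosΔλ=-0.88265422; θ=atan2(y, x)=-158.7824° <0 so +360° → 201.2176° ≈ 201.2°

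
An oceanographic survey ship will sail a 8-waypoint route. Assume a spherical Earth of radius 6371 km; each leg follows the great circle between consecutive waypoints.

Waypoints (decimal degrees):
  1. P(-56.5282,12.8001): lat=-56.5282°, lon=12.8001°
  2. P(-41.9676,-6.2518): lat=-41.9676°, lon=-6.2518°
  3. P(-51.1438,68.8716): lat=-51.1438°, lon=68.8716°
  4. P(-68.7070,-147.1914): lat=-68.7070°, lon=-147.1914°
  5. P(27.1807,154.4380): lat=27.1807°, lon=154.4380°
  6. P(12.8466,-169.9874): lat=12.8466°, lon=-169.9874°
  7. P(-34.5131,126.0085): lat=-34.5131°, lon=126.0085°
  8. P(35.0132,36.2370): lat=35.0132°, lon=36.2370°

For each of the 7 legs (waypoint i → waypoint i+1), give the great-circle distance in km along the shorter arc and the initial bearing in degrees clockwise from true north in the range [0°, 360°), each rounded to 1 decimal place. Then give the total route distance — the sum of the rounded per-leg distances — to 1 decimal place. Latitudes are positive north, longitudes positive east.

Leg 1: φ1=-0.9866032, φ2=-0.7324728, Δφ=0.2541304, Δλ=-0.3325184 rad; a=sin²(Δφ/2)+cosφ1·cosφ2·sin²(Δλ/2)=0.0272900786; c=2·atan2(√a, √(1-a))=0.331915687; dist=6371·c=2114.635 ≈ 2114.6 km; running total=2114.6 km
Leg 1 bearing: y=sinΔλ·cosφ2=-0.24270415, x=cosφ1·sinφ2-sinφ1·cosφ2·cosΔλ=0.21743049; θ=atan2(y, x)=-48.1439° <0 so +360° → 311.8561° ≈ 311.9°
Leg 2: φ1=-0.7324728, φ2=-0.8926277, Δφ=-0.1601549, Δλ=1.3111507 rad; a=sin²(Δφ/2)+cosφ1·cosφ2·sin²(Δλ/2)=0.1797506258; c=2·atan2(√a, √(1-a))=0.875648790; dist=6371·c=5578.758 ≈ 5578.8 km; running total=7693.4 km
Leg 2 bearing: y=sinΔλ·cosφ2=0.60633921, x=cosφ1·sinφ2-sinφ1·cosφ2·cosΔλ=-0.47128985; θ=atan2(y, x)=127.8569° ≈ 127.9°
Leg 3: φ1=-0.8926277, φ2=-1.1991634, Δφ=-0.3065357, Δλ=-3.7710107 rad; a=sin²(Δφ/2)+cosφ1·cosφ2·sin²(Δλ/2)=0.2292998015; c=2·atan2(√a, √(1-a))=0.998694486; dist=6371·c=6362.683 ≈ 6362.7 km; running total=14056.1 km
Leg 3 bearing: y=sinΔλ·cosφ2=0.21376971, x=cosφ1·sinφ2-sinφ1·cosφ2·cosΔλ=-0.81313475; θ=atan2(y, x)=165.2705° ≈ 165.3°
Leg 4: φ1=-1.1991634, φ2=0.4743927, Δφ=1.6735561, Δλ=5.2644262 rad; a=sin²(Δφ/2)+cosφ1·cosφ2·sin²(Δλ/2)=0.6281038213; c=2·atan2(√a, √(1-a))=1.829893167; dist=6371·c=11658.249 ≈ 11658.2 km; running total=25714.3 km
Leg 4 bearing: y=sinΔλ·cosφ2=-0.75743170, x=cosφ1·sinφ2-sinφ1·cosφ2·cosΔλ=0.60054547; θ=atan2(y, x)=-51.5901° <0 so +360° → 308.4099° ≈ 308.4°
Leg 5: φ1=0.4743927, φ2=0.2242155, Δφ=-0.2501772, Δλ=-5.6622914 rad; a=sin²(Δφ/2)+cosφ1·cosφ2·sin²(Δλ/2)=0.0965030122; c=2·atan2(√a, √(1-a))=0.631752189; dist=6371·c=4024.893 ≈ 4024.9 km; running total=29739.2 km
Leg 5 bearing: y=sinΔλ·cosφ2=0.56720027, x=cosφ1·sinφ2-sinφ1·cosφ2·cosΔλ=-0.16445237; θ=atan2(y, x)=106.1688° ≈ 106.2°
Leg 6: φ1=0.2242155, φ2=-0.6023672, Δφ=-0.8265827, Δλ=5.1661030 rad; a=sin²(Δφ/2)+cosφ1·cosφ2·sin²(Δλ/2)=0.3869272482; c=2·atan2(√a, √(1-a))=1.342677482; dist=6371·c=8554.198 ≈ 8554.2 km; running total=38293.4 km
Leg 6 bearing: y=sinΔλ·cosφ2=-0.74062914, x=cosφ1·sinφ2-sinφ1·cosφ2·cosΔλ=-0.63271375; θ=atan2(y, x)=-130.5070° <0 so +360° → 229.4930° ≈ 229.5°
Leg 7: φ1=-0.6023672, φ2=0.6110956, Δφ=1.2134629, Δλ=-1.5668082 rad; a=sin²(Δφ/2)+cosφ1·cosφ2·sin²(Δλ/2)=0.6612004164; c=2·atan2(√a, √(1-a))=1.899060983; dist=6371·c=12098.918 ≈ 12098.9 km; running total=50392.3 km
Leg 7 bearing: y=sinΔλ·cosφ2=-0.81901337, x=cosφ1·sinφ2-sinφ1·cosφ2·cosΔλ=0.47463123; θ=atan2(y, x)=-59.9070° <0 so +360° → 300.0930° ≈ 300.1°

Leg 1: dist=2114.6 km, bearing=311.9°
Leg 2: dist=5578.8 km, bearing=127.9°
Leg 3: dist=6362.7 km, bearing=165.3°
Leg 4: dist=11658.2 km, bearing=308.4°
Leg 5: dist=4024.9 km, bearing=106.2°
Leg 6: dist=8554.2 km, bearing=229.5°
Leg 7: dist=12098.9 km, bearing=300.1°
Total: 50392.3 km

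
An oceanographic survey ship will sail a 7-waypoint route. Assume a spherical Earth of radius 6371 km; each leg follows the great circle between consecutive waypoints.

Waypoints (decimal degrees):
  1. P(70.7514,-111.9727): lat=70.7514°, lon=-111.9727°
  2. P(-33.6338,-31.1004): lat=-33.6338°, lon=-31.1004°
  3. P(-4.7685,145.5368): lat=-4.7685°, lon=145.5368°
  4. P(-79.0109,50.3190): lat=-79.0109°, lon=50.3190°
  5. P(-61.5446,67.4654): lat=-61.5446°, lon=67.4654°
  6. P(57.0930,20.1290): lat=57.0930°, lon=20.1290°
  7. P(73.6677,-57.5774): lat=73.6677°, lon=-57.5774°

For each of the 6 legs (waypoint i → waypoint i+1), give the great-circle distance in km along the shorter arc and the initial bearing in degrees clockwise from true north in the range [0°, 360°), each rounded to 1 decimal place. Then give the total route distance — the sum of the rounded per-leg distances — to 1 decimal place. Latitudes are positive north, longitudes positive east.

Leg 1: dist=13192.7 km, bearing=110.5°
Leg 2: dist=15730.3 km, bearing=174.6°
Leg 3: dist=9597.4 km, bearing=191.0°
Leg 4: dist=2026.1 km, bearing=26.7°
Leg 5: dist=13815.2 km, bearing=331.1°
Leg 6: dist=3674.9 km, bearing=329.7°
Total: 58036.6 km

Leg 1: φ1=1.2348449, φ2=-0.5870205, Δφ=-1.8218654, Δλ=1.4114879 rad; a=sin²(Δφ/2)+cosφ1·cosφ2·sin²(Δλ/2)=0.7396884891; c=2·atan2(√a, √(1-a))=2.070740993; dist=6371·c=13192.691 ≈ 13192.7 km; running total=13192.7 km
Leg 1 bearing: y=sinΔλ·cosφ2=0.82205168, x=cosφ1·sinφ2-sinφ1·cosφ2·cosΔλ=-0.30729260; θ=atan2(y, x)=110.4963° ≈ 110.5°
Leg 2: φ1=-0.5870205, φ2=-0.0832260, Δφ=0.5037945, Δλ=3.0829007 rad; a=sin²(Δφ/2)+cosφ1·cosφ2·sin²(Δλ/2)=0.8911199294; c=2·atan2(√a, √(1-a))=2.469049482; dist=6371·c=15730.314 ≈ 15730.3 km; running total=28923.0 km
Leg 2 bearing: y=sinΔλ·cosφ2=0.05845521, x=cosφ1·sinφ2-sinφ1·cosφ2·cosΔλ=-0.62022882; θ=atan2(y, x)=174.6159° ≈ 174.6°
Leg 3: φ1=-0.0832260, φ2=-1.3790003, Δφ=-1.2957743, Δλ=-1.6618641 rad; a=sin²(Δφ/2)+cosφ1·cosφ2·sin²(Δλ/2)=0.4678349470; c=2·atan2(√a, √(1-a))=1.506421768; dist=6371·c=9597.413 ≈ 9597.4 km; running total=38520.4 km
Leg 3 bearing: y=sinΔλ·cosφ2=-0.18983234, x=cosφ1·sinφ2-sinφ1·cosφ2·cosΔλ=-0.97970675; θ=atan2(y, x)=-169.0340° <0 so +360° → 190.9660° ≈ 191.0°
Leg 4: φ1=-1.3790003, φ2=-1.0741559, Δφ=0.3048444, Δλ=0.2992611 rad; a=sin²(Δφ/2)+cosφ1·cosφ2·sin²(Δλ/2)=0.0250715874; c=2·atan2(√a, √(1-a))=0.318018637; dist=6371·c=2026.097 ≈ 2026.1 km; running total=40546.5 km
Leg 4 bearing: y=sinΔλ·cosφ2=0.14047149, x=cosφ1·sinφ2-sinφ1·cosφ2·cosΔλ=0.27935600; θ=atan2(y, x)=26.6951° ≈ 26.7°
Leg 5: φ1=-1.0741559, φ2=0.9964608, Δφ=2.0706167, Δλ=-0.8261760 rad; a=sin²(Δφ/2)+cosφ1·cosφ2·sin²(Δλ/2)=0.7813498279; c=2·atan2(√a, √(1-a))=2.168444244; dist=6371·c=13815.158 ≈ 13815.2 km; running total=54361.7 km
Leg 5 bearing: y=sinΔλ·cosφ2=-0.39949620, x=cosφ1·sinφ2-sinφ1·cosφ2·cosΔλ=0.72372086; θ=atan2(y, x)=-28.8988° <0 so +360° → 331.1012° ≈ 331.1°
Leg 6: φ1=0.9964608, φ2=1.2857439, Δφ=0.2892831, Δλ=-1.3562325 rad; a=sin²(Δφ/2)+cosφ1·cosφ2·sin²(Δλ/2)=0.0808981536; c=2·atan2(√a, √(1-a))=0.576815308; dist=6371·c=3674.890 ≈ 3674.9 km; running total=58036.6 km
Leg 6 bearing: y=sinΔλ·cosφ2=-0.27475947, x=cosφ1·sinφ2-sinφ1·cosφ2·cosΔλ=0.47108577; θ=atan2(y, x)=-30.2528° <0 so +360° → 329.7472° ≈ 329.7°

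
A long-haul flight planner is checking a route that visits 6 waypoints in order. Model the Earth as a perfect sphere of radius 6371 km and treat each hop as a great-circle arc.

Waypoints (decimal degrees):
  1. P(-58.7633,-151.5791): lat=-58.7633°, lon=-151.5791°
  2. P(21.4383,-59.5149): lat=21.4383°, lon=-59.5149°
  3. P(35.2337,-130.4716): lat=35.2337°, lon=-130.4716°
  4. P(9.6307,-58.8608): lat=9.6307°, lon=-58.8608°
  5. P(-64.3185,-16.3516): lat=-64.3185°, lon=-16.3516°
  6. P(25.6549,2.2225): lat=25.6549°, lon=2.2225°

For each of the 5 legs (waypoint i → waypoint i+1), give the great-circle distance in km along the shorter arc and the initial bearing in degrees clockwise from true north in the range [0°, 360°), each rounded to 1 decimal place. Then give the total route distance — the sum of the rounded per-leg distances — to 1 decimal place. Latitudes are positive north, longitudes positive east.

Leg 1: dist=12149.5 km, bearing=80.2°
Leg 2: dist=6969.9 km, bearing=299.7°
Leg 3: dist=7725.6 km, bearing=92.6°
Leg 4: dist=8956.7 km, bearing=162.7°
Leg 5: dist=10134.2 km, bearing=16.7°
Total: 45935.9 km

Leg 1: φ1=-1.0256131, φ2=0.3741689, Δφ=1.3997820, Δλ=1.6068234 rad; a=sin²(Δφ/2)+cosφ1·cosφ2·sin²(Δλ/2)=0.6649499281; c=2·atan2(√a, √(1-a))=1.906993817; dist=6371·c=12149.458 ≈ 12149.5 km; running total=12149.5 km
Leg 1 bearing: y=sinΔλ·cosφ2=0.93020769, x=cosφ1·sinφ2-sinφ1·cosφ2·cosΔλ=0.16087179; θ=atan2(y, x)=80.1882° ≈ 80.2°
Leg 2: φ1=0.3741689, φ2=0.6149441, Δφ=0.2407752, Δλ=-1.2384280 rad; a=sin²(Δφ/2)+cosφ1·cosφ2·sin²(Δλ/2)=0.2705343615; c=2·atan2(√a, √(1-a))=1.094004380; dist=6371·c=6969.902 ≈ 6969.9 km; running total=19119.4 km
Leg 2 bearing: y=sinΔλ·cosφ2=-0.77210379, x=cosφ1·sinφ2-sinφ1·cosφ2·cosΔλ=0.43958825; θ=atan2(y, x)=-60.3455° <0 so +360° → 299.6545° ≈ 299.7°
Leg 3: φ1=0.6149441, φ2=0.1680874, Δφ=-0.4468566, Δλ=1.2498442 rad; a=sin²(Δφ/2)+cosφ1·cosφ2·sin²(Δλ/2)=0.3247189628; c=2·atan2(√a, √(1-a))=1.212625130; dist=6371·c=7725.635 ≈ 7725.6 km; running total=26845.0 km
Leg 3 bearing: y=sinΔλ·cosφ2=0.93556171, x=cosφ1·sinφ2-sinφ1·cosφ2·cosΔλ=-0.04278463; θ=atan2(y, x)=92.6184° ≈ 92.6°
Leg 4: φ1=0.1680874, φ2=-1.1225696, Δφ=-1.2906570, Δλ=0.7419255 rad; a=sin²(Δφ/2)+cosφ1·cosφ2·sin²(Δλ/2)=0.4179039154; c=2·atan2(√a, √(1-a))=1.405857317; dist=6371·c=8956.717 ≈ 8956.7 km; running total=35801.7 km
Leg 4 bearing: y=sinΔλ·cosφ2=0.29283056, x=cosφ1·sinφ2-sinφ1·cosφ2·cosΔλ=-0.94196136; θ=atan2(y, x)=162.7309° ≈ 162.7°
Leg 5: φ1=-1.1225696, φ2=0.4477625, Δφ=1.5703321, Δλ=0.3241792 rad; a=sin²(Δφ/2)+cosφ1·cosφ2·sin²(Δλ/2)=0.5099417552; c=2·atan2(√a, √(1-a))=1.590681148; dist=6371·c=10134.230 ≈ 10134.2 km; running total=45935.9 km
Leg 5 bearing: y=sinΔλ·cosφ2=0.28712947, x=cosφ1·sinφ2-sinφ1·cosφ2·cosΔλ=0.95768539; θ=atan2(y, x)=16.6896° ≈ 16.7°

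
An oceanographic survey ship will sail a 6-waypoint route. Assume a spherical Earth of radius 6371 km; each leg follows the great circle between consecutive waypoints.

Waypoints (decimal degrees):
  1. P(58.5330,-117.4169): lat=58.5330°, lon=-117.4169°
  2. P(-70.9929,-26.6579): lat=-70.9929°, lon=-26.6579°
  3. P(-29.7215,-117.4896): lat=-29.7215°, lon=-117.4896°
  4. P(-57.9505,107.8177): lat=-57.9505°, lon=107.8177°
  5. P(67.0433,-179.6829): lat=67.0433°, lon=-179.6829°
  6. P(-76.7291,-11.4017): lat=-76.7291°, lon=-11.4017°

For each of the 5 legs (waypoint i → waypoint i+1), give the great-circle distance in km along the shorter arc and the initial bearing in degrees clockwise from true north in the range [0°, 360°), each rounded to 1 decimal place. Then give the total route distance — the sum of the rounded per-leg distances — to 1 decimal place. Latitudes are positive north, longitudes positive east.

Leg 1: φ1=1.0215936, φ2=-1.2390599, Δφ=-2.2606534, Δλ=1.5840434 rad; a=sin²(Δφ/2)+cosφ1·cosφ2·sin²(Δλ/2)=0.9043445859; c=2·atan2(√a, √(1-a))=2.512716612; dist=6371·c=16008.518 ≈ 16008.5 km; running total=16008.5 km
Leg 1 bearing: y=sinΔλ·cosφ2=0.32565674, x=cosφ1·sinφ2-sinφ1·cosφ2·cosΔλ=-0.48986683; θ=atan2(y, x)=146.3846° ≈ 146.4°
Leg 2: φ1=-1.2390599, φ2=-0.5187380, Δφ=0.7203218, Δλ=-1.5853122 rad; a=sin²(Δφ/2)+cosφ1·cosφ2·sin²(Δλ/2)=0.2676760027; c=2·atan2(√a, √(1-a))=1.087559281; dist=6371·c=6928.840 ≈ 6928.8 km; running total=22937.3 km
Leg 2 bearing: y=sinΔλ·cosφ2=-0.86835404, x=cosφ1·sinφ2-sinφ1·cosφ2·cosΔλ=-0.17338830; θ=atan2(y, x)=-101.2920° <0 so +360° → 258.7080° ≈ 258.7°
Leg 3: φ1=-0.5187380, φ2=-1.0114270, Δφ=-0.4926890, Δλ=3.9323542 rad; a=sin²(Δφ/2)+cosφ1·cosφ2·sin²(Δλ/2)=0.4519450669; c=2·atan2(√a, √(1-a))=1.474537879; dist=6371·c=9394.281 ≈ 9394.3 km; running total=32331.6 km
Leg 3 bearing: y=sinΔλ·cosφ2=-0.37723452, x=cosφ1·sinφ2-sinφ1·cosφ2·cosΔλ=-0.92111726; θ=atan2(y, x)=-157.7289° <0 so +360° → 202.2711° ≈ 202.3°
Leg 4: φ1=-1.0114270, φ2=1.1701263, Δφ=2.1815534, Δλ=-5.0178321 rad; a=sin²(Δφ/2)+cosφ1·cosφ2·sin²(Δλ/2)=0.8591103511; c=2·atan2(√a, √(1-a))=2.372038119; dist=6371·c=15112.255 ≈ 15112.3 km; running total=47443.9 km
Leg 4 bearing: y=sinΔλ·cosφ2=0.37198211, x=cosφ1·sinφ2-sinφ1·cosφ2·cosΔλ=0.58803770; θ=atan2(y, x)=32.3167° ≈ 32.3°
Leg 5: φ1=1.1701263, φ2=-1.3391754, Δφ=-2.5093018, Δλ=2.9370610 rad; a=sin²(Δφ/2)+cosφ1·cosφ2·sin²(Δλ/2)=0.9919394771; c=2·atan2(√a, √(1-a))=2.961789719; dist=6371·c=18869.562 ≈ 18869.6 km; running total=66313.5 km
Leg 5 bearing: y=sinΔλ·cosφ2=0.04662468, x=cosφ1·sinφ2-sinφ1·cosφ2·cosΔλ=-0.17265093; θ=atan2(y, x)=164.8877° ≈ 164.9°

Leg 1: dist=16008.5 km, bearing=146.4°
Leg 2: dist=6928.8 km, bearing=258.7°
Leg 3: dist=9394.3 km, bearing=202.3°
Leg 4: dist=15112.3 km, bearing=32.3°
Leg 5: dist=18869.6 km, bearing=164.9°
Total: 66313.5 km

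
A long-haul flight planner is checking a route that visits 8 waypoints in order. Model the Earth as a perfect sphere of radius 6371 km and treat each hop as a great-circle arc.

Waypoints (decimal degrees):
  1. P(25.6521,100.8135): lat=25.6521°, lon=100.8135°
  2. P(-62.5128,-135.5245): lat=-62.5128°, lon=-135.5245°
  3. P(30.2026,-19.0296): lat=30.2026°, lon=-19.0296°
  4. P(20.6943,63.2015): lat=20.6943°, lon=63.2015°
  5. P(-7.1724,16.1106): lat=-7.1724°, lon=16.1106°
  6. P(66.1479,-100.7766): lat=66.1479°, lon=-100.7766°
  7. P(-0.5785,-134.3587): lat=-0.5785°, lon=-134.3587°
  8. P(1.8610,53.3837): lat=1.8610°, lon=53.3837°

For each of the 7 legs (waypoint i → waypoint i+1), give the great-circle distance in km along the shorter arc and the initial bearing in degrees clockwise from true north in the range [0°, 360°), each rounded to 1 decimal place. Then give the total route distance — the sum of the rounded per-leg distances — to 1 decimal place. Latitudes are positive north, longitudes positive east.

Leg 1: φ1=0.4477136, φ2=-1.0910542, Δφ=-1.5387678, Δλ=-4.1248762 rad; a=sin²(Δφ/2)+cosφ1·cosφ2·sin²(Δλ/2)=0.8073276995; c=2·atan2(√a, √(1-a))=2.232745349; dist=6371·c=14224.821 ≈ 14224.8 km; running total=14224.8 km
Leg 1 bearing: y=sinΔλ·cosφ2=0.38415855, x=cosφ1·sinφ2-sinφ1·cosφ2·cosΔλ=-0.68892739; θ=atan2(y, x)=150.8552° ≈ 150.9°
Leg 2: φ1=-1.0910542, φ2=0.5271348, Δφ=1.6181890, Δλ=2.0332196 rad; a=sin²(Δφ/2)+cosφ1·cosφ2·sin²(Δλ/2)=0.8121127524; c=2·atan2(√a, √(1-a))=2.244936106; dist=6371·c=14302.488 ≈ 14302.5 km; running total=28527.3 km
Leg 2 bearing: y=sinΔλ·cosφ2=0.77348311, x=cosφ1·sinφ2-sinφ1·cosφ2·cosΔλ=-0.10984714; θ=atan2(y, x)=98.0829° ≈ 98.1°
Leg 3: φ1=0.5271348, φ2=0.3611837, Δφ=-0.1659511, Δλ=1.4352034 rad; a=sin²(Δφ/2)+cosφ1·cosφ2·sin²(Δλ/2)=0.3564691053; c=2·atan2(√a, √(1-a))=1.279638212; dist=6371·c=8152.575 ≈ 8152.6 km; running total=36679.9 km
Leg 3 bearing: y=sinΔλ·cosφ2=0.92689277, x=cosφ1·sinφ2-sinφ1·cosφ2·cosΔλ=0.24179605; θ=atan2(y, x)=75.3792° ≈ 75.4°
Leg 4: φ1=0.3611837, φ2=-0.1251820, Δφ=-0.4863657, Δλ=-0.8218913 rad; a=sin²(Δφ/2)+cosφ1·cosφ2·sin²(Δλ/2)=0.2060981948; c=2·atan2(√a, √(1-a))=0.942455104; dist=6371·c=6004.381 ≈ 6004.4 km; running total=42684.3 km
Leg 4 bearing: y=sinΔλ·cosφ2=-0.72670344, x=cosφ1·sinφ2-sinφ1·cosφ2·cosΔλ=-0.35551234; θ=atan2(y, x)=-116.0685° <0 so +360° → 243.9315° ≈ 243.9°
Leg 5: φ1=-0.1251820, φ2=1.1544986, Δφ=1.2796806, Δλ=-2.0400665 rad; a=sin²(Δφ/2)+cosφ1·cosφ2·sin²(Δλ/2)=0.6478171942; c=2·atan2(√a, √(1-a))=1.870915849; dist=6371·c=11919.605 ≈ 11919.6 km; running total=54603.9 km
Leg 5 bearing: y=sinΔλ·cosφ2=-0.36066338, x=cosφ1·sinφ2-sinφ1·cosφ2·cosΔλ=0.88460287; θ=atan2(y, x)=-22.1813° <0 so +360° → 337.8187° ≈ 337.8°
Leg 6: φ1=1.1544986, φ2=-0.0100967, Δφ=-1.1645954, Δλ=-0.5861182 rad; a=sin²(Δφ/2)+cosφ1·cosφ2·sin²(Δλ/2)=0.3361836104; c=2·atan2(√a, √(1-a))=1.236999356; dist=6371·c=7880.923 ≈ 7880.9 km; running total=62484.8 km
Leg 6 bearing: y=sinΔλ·cosφ2=-0.55310311, x=cosφ1·sinφ2-sinφ1·cosφ2·cosΔλ=-0.76598545; θ=atan2(y, x)=-144.1677° <0 so +360° → 215.8323° ≈ 215.8°
Leg 7: φ1=-0.0100967, φ2=0.0324806, Δφ=0.0425773, Δλ=3.2767230 rad; a=sin²(Δφ/2)+cosφ1·cosφ2·sin²(Δλ/2)=0.9953192704; c=2·atan2(√a, √(1-a))=3.004653968; dist=6371·c=19142.650 ≈ 19142.7 km; running total=81627.5 km
Leg 7 bearing: y=sinΔλ·cosφ2=-0.13464844, x=cosφ1·sinφ2-sinφ1·cosφ2·cosΔλ=0.02247397; θ=atan2(y, x)=-80.5242° <0 so +360° → 279.4758° ≈ 279.5°

Leg 1: dist=14224.8 km, bearing=150.9°
Leg 2: dist=14302.5 km, bearing=98.1°
Leg 3: dist=8152.6 km, bearing=75.4°
Leg 4: dist=6004.4 km, bearing=243.9°
Leg 5: dist=11919.6 km, bearing=337.8°
Leg 6: dist=7880.9 km, bearing=215.8°
Leg 7: dist=19142.7 km, bearing=279.5°
Total: 81627.5 km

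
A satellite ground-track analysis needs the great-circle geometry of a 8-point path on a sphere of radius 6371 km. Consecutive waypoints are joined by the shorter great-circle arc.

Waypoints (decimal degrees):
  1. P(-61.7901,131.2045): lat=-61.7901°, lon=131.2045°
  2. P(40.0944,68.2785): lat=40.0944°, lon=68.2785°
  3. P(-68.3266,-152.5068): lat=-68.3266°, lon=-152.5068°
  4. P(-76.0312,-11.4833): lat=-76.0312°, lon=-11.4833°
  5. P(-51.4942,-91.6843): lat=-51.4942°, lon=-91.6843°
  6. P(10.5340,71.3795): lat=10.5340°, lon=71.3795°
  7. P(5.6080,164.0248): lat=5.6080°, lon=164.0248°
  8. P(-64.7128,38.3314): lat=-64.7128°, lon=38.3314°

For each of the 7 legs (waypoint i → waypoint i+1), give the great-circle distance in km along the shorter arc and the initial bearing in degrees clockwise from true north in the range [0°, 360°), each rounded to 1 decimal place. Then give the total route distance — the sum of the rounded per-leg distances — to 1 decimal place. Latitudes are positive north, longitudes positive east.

Leg 1: dist=12650.0 km, bearing=311.9°
Leg 2: dist=16049.2 km, bearing=155.6°
Leg 3: dist=3740.8 km, bearing=164.1°
Leg 4: dist=4256.7 km, bearing=262.0°
Leg 5: dist=15208.2 km, bearing=155.3°
Leg 6: dist=10181.4 km, bearing=84.0°
Leg 7: dist=12193.3 km, bearing=201.6°
Total: 74279.6 km

Leg 1: φ1=-1.0784407, φ2=0.6997793, Δφ=1.7782200, Δλ=-1.0982659 rad; a=sin²(Δφ/2)+cosφ1·cosφ2·sin²(Δλ/2)=0.7014830995; c=2·atan2(√a, √(1-a))=1.985551856; dist=6371·c=12649.951 ≈ 12650.0 km; running total=12650.0 km
Leg 1 bearing: y=sinΔλ·cosφ2=-0.68115693, x=cosφ1·sinφ2-sinφ1·cosφ2·cosΔλ=0.61126383; θ=atan2(y, x)=-48.0955° <0 so +360° → 311.9045° ≈ 311.9°
Leg 2: φ1=0.6997793, φ2=-1.1925241, Δφ=-1.8923034, Δλ=-3.8534304 rad; a=sin²(Δφ/2)+cosφ1·cosφ2·sin²(Δλ/2)=0.9062156127; c=2·atan2(√a, √(1-a))=2.519106200; dist=6371·c=16049.226 ≈ 16049.2 km; running total=28699.2 km
Leg 2 bearing: y=sinΔλ·cosφ2=0.24124653, x=cosφ1·sinφ2-sinφ1·cosφ2·cosΔλ=-0.53080657; θ=atan2(y, x)=155.5587° ≈ 155.6°
Leg 3: φ1=-1.1925241, φ2=-1.3269948, Δφ=-0.1344706, Δλ=2.4613244 rad; a=sin²(Δφ/2)+cosφ1·cosφ2·sin²(Δλ/2)=0.0837418527; c=2·atan2(√a, √(1-a))=0.587161980; dist=6371·c=3740.809 ≈ 3740.8 km; running total=32440.0 km
Leg 3 bearing: y=sinΔλ·cosφ2=0.15183689, x=cosφ1·sinφ2-sinφ1·cosφ2·cosΔλ=-0.53278718; θ=atan2(y, x)=164.0932° ≈ 164.1°
Leg 4: φ1=-1.3269948, φ2=-0.8987433, Δφ=0.4282514, Δλ=-1.3997715 rad; a=sin²(Δφ/2)+cosφ1·cosφ2·sin²(Δλ/2)=0.1075093013; c=2·atan2(√a, √(1-a))=0.668130228; dist=6371·c=4256.658 ≈ 4256.7 km; running total=36696.7 km
Leg 4 bearing: y=sinΔλ·cosφ2=-0.61351075, x=cosφ1·sinφ2-sinφ1·cosφ2·cosΔλ=-0.08607416; θ=atan2(y, x)=-97.9863° <0 so +360° → 262.0137° ≈ 262.0°
Leg 5: φ1=-0.8987433, φ2=0.1838530, Δφ=1.0825963, Δλ=2.8460002 rad; a=sin²(Δφ/2)+cosφ1·cosφ2·sin²(Δλ/2)=0.8643090668; c=2·atan2(√a, √(1-a))=2.387098548; dist=6371·c=15208.205 ≈ 15208.2 km; running total=51904.9 km
Leg 5 bearing: y=sinΔλ·cosφ2=0.28639715, x=cosφ1·sinφ2-sinφ1·cosφ2·cosΔλ=-0.62216741; θ=atan2(y, x)=155.2824° ≈ 155.3°
Leg 6: φ1=0.1838530, φ2=0.0978781, Δφ=-0.0859749, Δλ=1.6169655 rad; a=sin²(Δφ/2)+cosφ1·cosφ2·sin²(Δλ/2)=0.5136461888; c=2·atan2(√a, √(1-a))=1.598092094; dist=6371·c=10181.445 ≈ 10181.4 km; running total=62086.3 km
Leg 6 bearing: y=sinΔλ·cosφ2=0.99415326, x=cosφ1·sinφ2-sinφ1·cosφ2·cosΔλ=0.10447213; θ=atan2(y, x)=84.0010° ≈ 84.0°
Leg 7: φ1=0.0978781, φ2=-1.1294514, Δφ=-1.2273295, Δλ=-2.1937637 rad; a=sin²(Δφ/2)+cosφ1·cosφ2·sin²(Δλ/2)=0.6681941067; c=2·atan2(√a, √(1-a))=1.913875290; dist=6371·c=12193.299 ≈ 12193.3 km; running total=74279.6 km
Leg 7 bearing: y=sinΔλ·cosφ2=-0.34691496, x=cosφ1·sinφ2-sinφ1·cosφ2·cosΔλ=-0.87549585; θ=atan2(y, x)=-158.3841° <0 so +360° → 201.6159° ≈ 201.6°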